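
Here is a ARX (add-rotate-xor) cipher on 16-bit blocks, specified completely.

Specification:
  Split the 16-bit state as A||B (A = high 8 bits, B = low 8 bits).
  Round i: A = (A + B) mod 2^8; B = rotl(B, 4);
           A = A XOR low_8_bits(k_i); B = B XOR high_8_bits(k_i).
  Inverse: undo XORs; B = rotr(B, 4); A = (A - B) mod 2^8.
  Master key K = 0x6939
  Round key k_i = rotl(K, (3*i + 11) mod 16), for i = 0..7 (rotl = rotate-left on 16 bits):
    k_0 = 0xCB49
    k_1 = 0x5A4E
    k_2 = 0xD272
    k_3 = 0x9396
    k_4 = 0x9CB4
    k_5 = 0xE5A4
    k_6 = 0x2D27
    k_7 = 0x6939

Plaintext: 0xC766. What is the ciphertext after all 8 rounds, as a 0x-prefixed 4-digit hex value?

0xDAA9

s_0 = plaintext = 0xC766
s_1 = Round(s_0, k_0) = 0x64AD
s_2 = Round(s_1, k_1) = 0x5F80
s_3 = Round(s_2, k_2) = 0xADDA
s_4 = Round(s_3, k_3) = 0x113E
s_5 = Round(s_4, k_4) = 0xFB7F
s_6 = Round(s_5, k_5) = 0xDE12
s_7 = Round(s_6, k_6) = 0xD70C
s_8 = Round(s_7, k_7) = 0xDAA9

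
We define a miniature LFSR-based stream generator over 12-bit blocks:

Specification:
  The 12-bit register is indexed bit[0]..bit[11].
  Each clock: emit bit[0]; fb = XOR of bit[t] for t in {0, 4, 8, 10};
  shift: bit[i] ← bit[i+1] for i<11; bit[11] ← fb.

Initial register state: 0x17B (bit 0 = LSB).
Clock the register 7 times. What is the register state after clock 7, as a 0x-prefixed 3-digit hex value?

reg_0 = 0x17B
clock 1: out=1, reg = 0x8BD
clock 2: out=1, reg = 0x45E
clock 3: out=0, reg = 0x22F
clock 4: out=1, reg = 0x917
clock 5: out=1, reg = 0xC8B
clock 6: out=1, reg = 0x645
clock 7: out=1, reg = 0x322

0x322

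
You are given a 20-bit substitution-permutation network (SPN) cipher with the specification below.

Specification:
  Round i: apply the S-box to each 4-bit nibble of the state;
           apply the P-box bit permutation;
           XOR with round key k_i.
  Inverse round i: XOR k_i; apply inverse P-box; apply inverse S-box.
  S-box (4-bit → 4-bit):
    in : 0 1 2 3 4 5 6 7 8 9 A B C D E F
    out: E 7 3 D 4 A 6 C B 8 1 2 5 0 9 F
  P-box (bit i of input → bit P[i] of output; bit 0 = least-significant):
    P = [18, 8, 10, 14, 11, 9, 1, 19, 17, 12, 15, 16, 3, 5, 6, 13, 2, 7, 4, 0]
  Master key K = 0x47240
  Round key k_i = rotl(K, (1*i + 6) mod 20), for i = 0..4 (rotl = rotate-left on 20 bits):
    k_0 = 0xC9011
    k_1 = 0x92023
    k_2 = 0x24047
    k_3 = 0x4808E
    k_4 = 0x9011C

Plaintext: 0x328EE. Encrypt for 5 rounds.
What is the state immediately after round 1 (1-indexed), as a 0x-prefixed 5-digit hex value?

0x3C82C

s_0 = plaintext = 0x328EE
s_1 = Round(s_0, k_0) = 0x3C82C
s_2 = Round(s_1, k_1) = 0xE3E7E
s_3 = Round(s_2, k_2) = 0xD2008
s_4 = Round(s_3, k_3) = 0x953A4
s_5 = Round(s_4, k_4) = 0xAAD3D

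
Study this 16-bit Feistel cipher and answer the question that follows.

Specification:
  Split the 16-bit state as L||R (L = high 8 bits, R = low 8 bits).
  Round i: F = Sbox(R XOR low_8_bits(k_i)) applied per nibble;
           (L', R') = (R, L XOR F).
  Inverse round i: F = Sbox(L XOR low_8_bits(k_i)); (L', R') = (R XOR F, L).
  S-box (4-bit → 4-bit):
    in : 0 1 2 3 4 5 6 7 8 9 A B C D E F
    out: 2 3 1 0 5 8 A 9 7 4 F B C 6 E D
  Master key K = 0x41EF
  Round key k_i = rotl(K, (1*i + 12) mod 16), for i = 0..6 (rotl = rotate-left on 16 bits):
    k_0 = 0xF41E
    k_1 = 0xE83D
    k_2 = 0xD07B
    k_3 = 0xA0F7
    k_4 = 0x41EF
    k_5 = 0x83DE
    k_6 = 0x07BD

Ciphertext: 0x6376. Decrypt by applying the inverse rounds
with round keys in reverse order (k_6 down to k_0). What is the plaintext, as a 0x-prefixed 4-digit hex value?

s_0 = ciphertext = 0x6376
s_1 = InvRound(s_0, k_6) = 0x1863
s_2 = InvRound(s_1, k_5) = 0xA918
s_3 = InvRound(s_2, k_4) = 0x42A9
s_4 = InvRound(s_3, k_3) = 0x1142
s_5 = InvRound(s_4, k_2) = 0xED11
s_6 = InvRound(s_5, k_1) = 0x73ED
s_7 = InvRound(s_6, k_0) = 0x4B73

0x4B73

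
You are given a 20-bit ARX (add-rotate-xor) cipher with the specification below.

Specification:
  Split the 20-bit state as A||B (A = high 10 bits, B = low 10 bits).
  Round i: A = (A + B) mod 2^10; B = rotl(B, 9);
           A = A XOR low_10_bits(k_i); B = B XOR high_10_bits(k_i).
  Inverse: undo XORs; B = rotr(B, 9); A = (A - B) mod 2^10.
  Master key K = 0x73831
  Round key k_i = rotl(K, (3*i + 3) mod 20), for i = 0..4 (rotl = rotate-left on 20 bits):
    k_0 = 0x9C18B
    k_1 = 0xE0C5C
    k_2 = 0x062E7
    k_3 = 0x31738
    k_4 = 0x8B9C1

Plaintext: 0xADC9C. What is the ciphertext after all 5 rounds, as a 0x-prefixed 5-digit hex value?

s_0 = plaintext = 0xADC9C
s_1 = Round(s_0, k_0) = 0xB623E
s_2 = Round(s_1, k_1) = 0x52A9C
s_3 = Round(s_2, k_2) = 0x40556
s_4 = Round(s_3, k_3) = 0x5BC6E
s_5 = Round(s_4, k_4) = 0x07219

0x07219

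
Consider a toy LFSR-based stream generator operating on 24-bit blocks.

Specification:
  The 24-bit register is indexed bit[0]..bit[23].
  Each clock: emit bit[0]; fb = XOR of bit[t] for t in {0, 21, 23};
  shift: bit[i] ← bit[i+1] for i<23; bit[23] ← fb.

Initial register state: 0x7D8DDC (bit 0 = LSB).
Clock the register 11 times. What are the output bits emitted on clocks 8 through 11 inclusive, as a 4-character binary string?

reg_0 = 0x7D8DDC
clock 1: out=0, reg = 0xBEC6EE
clock 2: out=0, reg = 0x5F6377
clock 3: out=1, reg = 0xAFB1BB
clock 4: out=1, reg = 0xD7D8DD
clock 5: out=1, reg = 0x6BEC6E
clock 6: out=0, reg = 0xB5F637
clock 7: out=1, reg = 0xDAFB1B
clock 8: out=1, reg = 0x6D7D8D
clock 9: out=1, reg = 0x36BEC6
clock 10: out=0, reg = 0x9B5F63
clock 11: out=1, reg = 0x4DAFB1

1101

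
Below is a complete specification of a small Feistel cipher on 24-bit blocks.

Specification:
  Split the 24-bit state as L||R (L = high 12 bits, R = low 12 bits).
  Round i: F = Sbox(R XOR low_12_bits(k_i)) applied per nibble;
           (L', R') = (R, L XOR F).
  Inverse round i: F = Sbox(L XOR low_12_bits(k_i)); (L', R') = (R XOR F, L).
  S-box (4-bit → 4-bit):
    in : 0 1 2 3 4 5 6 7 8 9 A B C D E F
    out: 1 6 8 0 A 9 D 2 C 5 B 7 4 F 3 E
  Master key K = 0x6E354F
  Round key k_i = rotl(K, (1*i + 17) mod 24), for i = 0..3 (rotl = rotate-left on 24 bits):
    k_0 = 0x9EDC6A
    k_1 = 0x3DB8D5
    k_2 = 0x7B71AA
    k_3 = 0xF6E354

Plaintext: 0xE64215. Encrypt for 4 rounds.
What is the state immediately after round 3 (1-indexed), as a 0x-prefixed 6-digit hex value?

0xB4B67C

s_0 = plaintext = 0xE64215
s_1 = Round(s_0, k_0) = 0x215D4A
s_2 = Round(s_1, k_1) = 0xD4AB4B
s_3 = Round(s_2, k_2) = 0xB4B67C
s_4 = Round(s_3, k_3) = 0x67C2C7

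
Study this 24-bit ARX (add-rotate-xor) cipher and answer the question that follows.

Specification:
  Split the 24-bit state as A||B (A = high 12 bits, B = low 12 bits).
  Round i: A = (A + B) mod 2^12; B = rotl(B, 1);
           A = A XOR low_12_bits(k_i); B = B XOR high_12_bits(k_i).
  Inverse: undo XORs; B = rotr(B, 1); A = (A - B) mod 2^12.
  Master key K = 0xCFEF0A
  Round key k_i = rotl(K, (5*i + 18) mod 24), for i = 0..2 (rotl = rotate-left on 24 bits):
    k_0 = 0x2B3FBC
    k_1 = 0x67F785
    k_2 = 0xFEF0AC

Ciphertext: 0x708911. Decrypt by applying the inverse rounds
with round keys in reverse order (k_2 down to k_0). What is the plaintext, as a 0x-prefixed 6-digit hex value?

s_0 = ciphertext = 0x708911
s_1 = InvRound(s_0, k_2) = 0x42537F
s_2 = InvRound(s_1, k_1) = 0x120280
s_3 = InvRound(s_2, k_0) = 0x683819

0x683819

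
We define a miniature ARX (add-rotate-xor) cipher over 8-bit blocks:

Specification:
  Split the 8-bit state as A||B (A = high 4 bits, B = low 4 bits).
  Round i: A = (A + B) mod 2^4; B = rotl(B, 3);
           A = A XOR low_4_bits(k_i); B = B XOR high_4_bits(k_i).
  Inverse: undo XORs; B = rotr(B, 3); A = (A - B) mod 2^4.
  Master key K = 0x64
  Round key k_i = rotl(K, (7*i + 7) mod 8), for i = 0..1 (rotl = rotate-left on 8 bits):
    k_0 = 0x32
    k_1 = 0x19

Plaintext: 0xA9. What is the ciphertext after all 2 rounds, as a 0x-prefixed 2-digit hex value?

s_0 = plaintext = 0xA9
s_1 = Round(s_0, k_0) = 0x1F
s_2 = Round(s_1, k_1) = 0x9E

0x9E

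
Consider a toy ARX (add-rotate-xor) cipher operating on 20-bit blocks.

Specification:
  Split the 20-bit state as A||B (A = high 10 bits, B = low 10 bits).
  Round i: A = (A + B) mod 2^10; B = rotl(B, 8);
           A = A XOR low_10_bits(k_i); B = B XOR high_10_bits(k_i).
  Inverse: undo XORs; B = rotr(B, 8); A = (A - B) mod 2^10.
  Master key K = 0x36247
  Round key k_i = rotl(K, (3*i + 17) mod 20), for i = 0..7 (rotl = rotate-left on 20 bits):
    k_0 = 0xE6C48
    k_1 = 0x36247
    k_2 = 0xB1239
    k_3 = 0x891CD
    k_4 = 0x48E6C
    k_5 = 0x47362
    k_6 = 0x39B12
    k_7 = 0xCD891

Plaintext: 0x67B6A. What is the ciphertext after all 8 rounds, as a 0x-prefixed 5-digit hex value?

0x63E1E

s_0 = plaintext = 0x67B6A
s_1 = Round(s_0, k_0) = 0x50141
s_2 = Round(s_1, k_1) = 0x31988
s_3 = Round(s_2, k_2) = 0x1DEA6
s_4 = Round(s_3, k_3) = 0xB408D
s_5 = Round(s_4, k_4) = 0x4C400
s_6 = Round(s_5, k_5) = 0x94D1C
s_7 = Round(s_6, k_6) = 0x1F4A1
s_8 = Round(s_7, k_7) = 0x63E1E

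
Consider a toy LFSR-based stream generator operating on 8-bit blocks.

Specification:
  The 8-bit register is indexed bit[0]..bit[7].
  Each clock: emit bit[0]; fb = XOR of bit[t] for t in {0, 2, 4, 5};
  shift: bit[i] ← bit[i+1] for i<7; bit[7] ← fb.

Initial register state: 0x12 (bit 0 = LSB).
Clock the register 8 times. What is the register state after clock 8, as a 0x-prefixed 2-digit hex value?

reg_0 = 0x12
clock 1: out=0, reg = 0x89
clock 2: out=1, reg = 0xC4
clock 3: out=0, reg = 0xE2
clock 4: out=0, reg = 0xF1
clock 5: out=1, reg = 0xF8
clock 6: out=0, reg = 0x7C
clock 7: out=0, reg = 0xBE
clock 8: out=0, reg = 0xDF

0xDF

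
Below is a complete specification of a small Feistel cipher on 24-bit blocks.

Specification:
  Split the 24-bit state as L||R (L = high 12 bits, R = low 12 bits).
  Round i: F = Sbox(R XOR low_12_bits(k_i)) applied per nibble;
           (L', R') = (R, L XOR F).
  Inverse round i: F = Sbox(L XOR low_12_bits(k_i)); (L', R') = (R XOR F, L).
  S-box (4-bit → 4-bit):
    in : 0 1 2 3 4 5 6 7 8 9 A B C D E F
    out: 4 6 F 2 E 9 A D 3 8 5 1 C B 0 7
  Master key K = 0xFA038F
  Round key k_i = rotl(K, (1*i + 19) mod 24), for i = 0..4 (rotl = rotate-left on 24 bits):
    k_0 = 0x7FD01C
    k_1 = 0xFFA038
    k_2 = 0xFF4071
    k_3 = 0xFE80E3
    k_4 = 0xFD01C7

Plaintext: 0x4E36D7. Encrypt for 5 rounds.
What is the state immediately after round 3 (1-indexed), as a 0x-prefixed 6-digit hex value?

0x6B24E0

s_0 = plaintext = 0x4E36D7
s_1 = Round(s_0, k_0) = 0x6D7E22
s_2 = Round(s_1, k_1) = 0xE226B2
s_3 = Round(s_2, k_2) = 0x6B24E0
s_4 = Round(s_3, k_3) = 0x4E08F0
s_5 = Round(s_4, k_4) = 0x8F0CCD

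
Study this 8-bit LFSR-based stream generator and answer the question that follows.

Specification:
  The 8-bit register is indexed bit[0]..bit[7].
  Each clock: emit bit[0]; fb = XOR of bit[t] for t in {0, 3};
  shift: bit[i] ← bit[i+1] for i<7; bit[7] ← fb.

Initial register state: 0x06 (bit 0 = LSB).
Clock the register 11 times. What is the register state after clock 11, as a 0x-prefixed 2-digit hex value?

0xD8

reg_0 = 0x06
clock 1: out=0, reg = 0x03
clock 2: out=1, reg = 0x81
clock 3: out=1, reg = 0xC0
clock 4: out=0, reg = 0x60
clock 5: out=0, reg = 0x30
clock 6: out=0, reg = 0x18
clock 7: out=0, reg = 0x8C
clock 8: out=0, reg = 0xC6
clock 9: out=0, reg = 0x63
clock 10: out=1, reg = 0xB1
clock 11: out=1, reg = 0xD8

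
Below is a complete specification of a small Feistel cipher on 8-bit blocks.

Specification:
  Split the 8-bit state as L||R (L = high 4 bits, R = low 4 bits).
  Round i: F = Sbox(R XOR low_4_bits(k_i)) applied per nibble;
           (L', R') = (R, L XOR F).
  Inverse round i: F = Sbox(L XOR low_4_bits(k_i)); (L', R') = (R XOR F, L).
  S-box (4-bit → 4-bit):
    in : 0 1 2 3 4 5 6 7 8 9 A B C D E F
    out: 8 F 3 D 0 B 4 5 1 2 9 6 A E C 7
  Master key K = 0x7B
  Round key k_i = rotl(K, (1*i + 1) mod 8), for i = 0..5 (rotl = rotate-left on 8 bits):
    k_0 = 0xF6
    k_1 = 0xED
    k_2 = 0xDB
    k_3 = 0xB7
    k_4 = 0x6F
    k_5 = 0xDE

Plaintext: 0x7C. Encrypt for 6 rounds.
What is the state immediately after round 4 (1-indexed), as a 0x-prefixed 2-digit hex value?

s_0 = plaintext = 0x7C
s_1 = Round(s_0, k_0) = 0xCE
s_2 = Round(s_1, k_1) = 0xE1
s_3 = Round(s_2, k_2) = 0x17
s_4 = Round(s_3, k_3) = 0x79
s_5 = Round(s_4, k_4) = 0x93
s_6 = Round(s_5, k_5) = 0x37

0x79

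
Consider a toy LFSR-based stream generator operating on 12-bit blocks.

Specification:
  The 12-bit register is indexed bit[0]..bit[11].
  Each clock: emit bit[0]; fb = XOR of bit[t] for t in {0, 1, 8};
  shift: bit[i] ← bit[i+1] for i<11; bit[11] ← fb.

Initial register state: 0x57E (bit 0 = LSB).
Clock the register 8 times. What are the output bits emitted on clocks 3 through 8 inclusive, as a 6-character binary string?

111110

reg_0 = 0x57E
clock 1: out=0, reg = 0x2BF
clock 2: out=1, reg = 0x15F
clock 3: out=1, reg = 0x8AF
clock 4: out=1, reg = 0x457
clock 5: out=1, reg = 0x22B
clock 6: out=1, reg = 0x115
clock 7: out=1, reg = 0x08A
clock 8: out=0, reg = 0x845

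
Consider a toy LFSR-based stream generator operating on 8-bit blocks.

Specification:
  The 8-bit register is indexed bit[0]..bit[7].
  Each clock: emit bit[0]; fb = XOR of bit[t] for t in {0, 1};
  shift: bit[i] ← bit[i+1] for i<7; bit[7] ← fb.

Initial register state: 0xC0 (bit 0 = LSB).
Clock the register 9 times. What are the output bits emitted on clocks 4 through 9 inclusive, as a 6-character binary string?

000110

reg_0 = 0xC0
clock 1: out=0, reg = 0x60
clock 2: out=0, reg = 0x30
clock 3: out=0, reg = 0x18
clock 4: out=0, reg = 0x0C
clock 5: out=0, reg = 0x06
clock 6: out=0, reg = 0x83
clock 7: out=1, reg = 0x41
clock 8: out=1, reg = 0xA0
clock 9: out=0, reg = 0x50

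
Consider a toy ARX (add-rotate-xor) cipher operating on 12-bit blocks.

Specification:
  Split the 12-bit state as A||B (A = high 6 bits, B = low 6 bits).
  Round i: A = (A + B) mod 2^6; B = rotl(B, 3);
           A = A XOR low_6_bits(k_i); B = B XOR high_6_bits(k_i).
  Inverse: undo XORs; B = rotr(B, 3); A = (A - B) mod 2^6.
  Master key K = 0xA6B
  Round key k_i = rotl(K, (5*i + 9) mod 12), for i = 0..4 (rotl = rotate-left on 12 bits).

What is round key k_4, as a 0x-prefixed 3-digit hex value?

K = 0xA6B
k_0 = rotl(K, (5*0+9) mod 12) = rotl(K, 9) = 0x74D
k_1 = rotl(K, (5*1+9) mod 12) = rotl(K, 2) = 0x9AE
k_2 = rotl(K, (5*2+9) mod 12) = rotl(K, 7) = 0x5D3
k_3 = rotl(K, (5*3+9) mod 12) = rotl(K, 0) = 0xA6B
k_4 = rotl(K, (5*4+9) mod 12) = rotl(K, 5) = 0xD74

0xD74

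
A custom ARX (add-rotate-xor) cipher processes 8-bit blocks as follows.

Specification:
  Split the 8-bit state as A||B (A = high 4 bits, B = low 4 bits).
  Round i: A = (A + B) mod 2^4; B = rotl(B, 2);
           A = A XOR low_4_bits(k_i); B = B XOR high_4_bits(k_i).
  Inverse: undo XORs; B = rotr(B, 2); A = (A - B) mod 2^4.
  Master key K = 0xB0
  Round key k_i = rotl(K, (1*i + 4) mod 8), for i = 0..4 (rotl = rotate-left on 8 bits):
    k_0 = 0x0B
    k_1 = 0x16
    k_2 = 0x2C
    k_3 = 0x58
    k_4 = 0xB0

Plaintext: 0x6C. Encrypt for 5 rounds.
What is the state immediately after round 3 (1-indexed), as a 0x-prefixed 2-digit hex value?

s_0 = plaintext = 0x6C
s_1 = Round(s_0, k_0) = 0x93
s_2 = Round(s_1, k_1) = 0xAD
s_3 = Round(s_2, k_2) = 0xB5
s_4 = Round(s_3, k_3) = 0x80
s_5 = Round(s_4, k_4) = 0x8B

0xB5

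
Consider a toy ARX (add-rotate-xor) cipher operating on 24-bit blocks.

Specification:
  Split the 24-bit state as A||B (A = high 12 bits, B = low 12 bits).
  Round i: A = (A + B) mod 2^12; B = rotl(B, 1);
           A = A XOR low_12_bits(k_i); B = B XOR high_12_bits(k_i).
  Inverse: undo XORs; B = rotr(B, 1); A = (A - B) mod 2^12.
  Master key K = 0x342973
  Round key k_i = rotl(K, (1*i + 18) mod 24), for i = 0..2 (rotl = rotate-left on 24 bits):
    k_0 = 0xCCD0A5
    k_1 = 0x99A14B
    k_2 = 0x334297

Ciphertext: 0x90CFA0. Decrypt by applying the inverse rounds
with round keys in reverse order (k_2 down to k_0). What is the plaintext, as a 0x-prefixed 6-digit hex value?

s_0 = ciphertext = 0x90CFA0
s_1 = InvRound(s_0, k_2) = 0x55164A
s_2 = InvRound(s_1, k_1) = 0xC327E8
s_3 = InvRound(s_2, k_0) = 0xF05D92

0xF05D92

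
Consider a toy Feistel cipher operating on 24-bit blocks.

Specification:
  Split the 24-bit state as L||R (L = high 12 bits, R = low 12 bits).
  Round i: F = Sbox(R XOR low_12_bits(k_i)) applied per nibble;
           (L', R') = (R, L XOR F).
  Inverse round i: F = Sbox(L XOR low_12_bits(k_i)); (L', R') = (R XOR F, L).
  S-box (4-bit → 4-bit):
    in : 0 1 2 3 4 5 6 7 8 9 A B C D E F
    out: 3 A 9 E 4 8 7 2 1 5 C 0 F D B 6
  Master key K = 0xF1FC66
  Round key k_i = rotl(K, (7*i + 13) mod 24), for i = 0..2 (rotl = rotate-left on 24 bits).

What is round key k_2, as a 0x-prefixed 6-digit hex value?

K = 0xF1FC66
k_0 = rotl(K, (7*0+13) mod 24) = rotl(K, 13) = 0x8CDE3F
k_1 = rotl(K, (7*1+13) mod 24) = rotl(K, 20) = 0x6F1FC6
k_2 = rotl(K, (7*2+13) mod 24) = rotl(K, 3) = 0x8FE337

0x8FE337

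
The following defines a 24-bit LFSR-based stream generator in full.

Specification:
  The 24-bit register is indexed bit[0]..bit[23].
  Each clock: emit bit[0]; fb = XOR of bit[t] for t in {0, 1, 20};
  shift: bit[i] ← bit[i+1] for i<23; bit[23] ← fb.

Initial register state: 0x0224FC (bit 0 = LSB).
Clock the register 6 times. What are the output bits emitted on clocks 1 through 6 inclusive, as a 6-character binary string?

001111

reg_0 = 0x0224FC
clock 1: out=0, reg = 0x01127E
clock 2: out=0, reg = 0x80893F
clock 3: out=1, reg = 0x40449F
clock 4: out=1, reg = 0x20224F
clock 5: out=1, reg = 0x101127
clock 6: out=1, reg = 0x880893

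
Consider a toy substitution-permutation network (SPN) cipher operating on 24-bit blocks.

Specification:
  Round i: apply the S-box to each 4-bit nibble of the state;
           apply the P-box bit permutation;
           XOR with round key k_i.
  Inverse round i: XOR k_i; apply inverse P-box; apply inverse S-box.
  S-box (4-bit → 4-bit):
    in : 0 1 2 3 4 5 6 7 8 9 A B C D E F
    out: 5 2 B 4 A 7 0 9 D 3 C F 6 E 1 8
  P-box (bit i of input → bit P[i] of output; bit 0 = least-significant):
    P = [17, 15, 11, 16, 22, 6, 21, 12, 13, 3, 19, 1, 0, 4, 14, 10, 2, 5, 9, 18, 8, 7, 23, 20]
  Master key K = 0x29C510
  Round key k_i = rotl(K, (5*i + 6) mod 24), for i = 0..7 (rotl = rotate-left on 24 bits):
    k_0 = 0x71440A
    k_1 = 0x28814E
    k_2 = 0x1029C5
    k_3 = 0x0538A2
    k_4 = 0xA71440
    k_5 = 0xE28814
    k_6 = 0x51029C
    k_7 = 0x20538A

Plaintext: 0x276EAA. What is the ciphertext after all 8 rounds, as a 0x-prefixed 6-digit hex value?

0xF2B86E

s_0 = plaintext = 0x276EAA
s_1 = Round(s_0, k_0) = 0x447D8E
s_2 = Round(s_1, k_1) = 0x5695E5
s_3 = Round(s_2, k_2) = 0xDA805C
s_4 = Round(s_3, k_3) = 0xF9D663
s_5 = Round(s_4, k_4) = 0xB75874
s_6 = Round(s_5, k_5) = 0x3F7983
s_7 = Round(s_6, k_6) = 0xB53E95
s_8 = Round(s_7, k_7) = 0xF2B86E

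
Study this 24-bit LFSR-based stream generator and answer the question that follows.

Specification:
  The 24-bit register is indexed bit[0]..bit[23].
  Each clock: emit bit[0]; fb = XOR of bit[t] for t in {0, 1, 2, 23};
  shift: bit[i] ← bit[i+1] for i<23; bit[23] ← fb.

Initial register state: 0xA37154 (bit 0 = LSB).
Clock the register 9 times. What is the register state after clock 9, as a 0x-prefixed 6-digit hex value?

reg_0 = 0xA37154
clock 1: out=0, reg = 0x51B8AA
clock 2: out=0, reg = 0xA8DC55
clock 3: out=1, reg = 0xD46E2A
clock 4: out=0, reg = 0x6A3715
clock 5: out=1, reg = 0x351B8A
clock 6: out=0, reg = 0x9A8DC5
clock 7: out=1, reg = 0xCD46E2
clock 8: out=0, reg = 0x66A371
clock 9: out=1, reg = 0xB351B8

0xB351B8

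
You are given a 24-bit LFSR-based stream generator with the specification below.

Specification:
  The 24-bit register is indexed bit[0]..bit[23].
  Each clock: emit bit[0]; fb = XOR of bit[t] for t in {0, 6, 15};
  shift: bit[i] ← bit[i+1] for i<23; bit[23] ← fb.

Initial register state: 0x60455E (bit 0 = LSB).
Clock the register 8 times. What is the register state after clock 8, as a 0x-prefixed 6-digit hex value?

reg_0 = 0x60455E
clock 1: out=0, reg = 0xB022AF
clock 2: out=1, reg = 0xD81157
clock 3: out=1, reg = 0x6C08AB
clock 4: out=1, reg = 0xB60455
clock 5: out=1, reg = 0x5B022A
clock 6: out=0, reg = 0x2D8115
clock 7: out=1, reg = 0x16C08A
clock 8: out=0, reg = 0x8B6045

0x8B6045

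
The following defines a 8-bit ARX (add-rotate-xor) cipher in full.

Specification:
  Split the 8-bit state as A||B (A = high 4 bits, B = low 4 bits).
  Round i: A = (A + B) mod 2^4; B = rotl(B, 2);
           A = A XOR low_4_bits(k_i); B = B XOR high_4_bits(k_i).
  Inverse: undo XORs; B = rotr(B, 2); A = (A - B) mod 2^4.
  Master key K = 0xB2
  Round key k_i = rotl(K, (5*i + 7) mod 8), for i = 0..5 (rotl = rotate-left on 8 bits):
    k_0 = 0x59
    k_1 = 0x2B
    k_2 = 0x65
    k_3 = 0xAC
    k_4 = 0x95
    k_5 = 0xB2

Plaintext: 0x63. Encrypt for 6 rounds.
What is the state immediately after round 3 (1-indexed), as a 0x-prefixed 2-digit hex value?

0x37

s_0 = plaintext = 0x63
s_1 = Round(s_0, k_0) = 0x09
s_2 = Round(s_1, k_1) = 0x24
s_3 = Round(s_2, k_2) = 0x37
s_4 = Round(s_3, k_3) = 0x67
s_5 = Round(s_4, k_4) = 0x84
s_6 = Round(s_5, k_5) = 0xEA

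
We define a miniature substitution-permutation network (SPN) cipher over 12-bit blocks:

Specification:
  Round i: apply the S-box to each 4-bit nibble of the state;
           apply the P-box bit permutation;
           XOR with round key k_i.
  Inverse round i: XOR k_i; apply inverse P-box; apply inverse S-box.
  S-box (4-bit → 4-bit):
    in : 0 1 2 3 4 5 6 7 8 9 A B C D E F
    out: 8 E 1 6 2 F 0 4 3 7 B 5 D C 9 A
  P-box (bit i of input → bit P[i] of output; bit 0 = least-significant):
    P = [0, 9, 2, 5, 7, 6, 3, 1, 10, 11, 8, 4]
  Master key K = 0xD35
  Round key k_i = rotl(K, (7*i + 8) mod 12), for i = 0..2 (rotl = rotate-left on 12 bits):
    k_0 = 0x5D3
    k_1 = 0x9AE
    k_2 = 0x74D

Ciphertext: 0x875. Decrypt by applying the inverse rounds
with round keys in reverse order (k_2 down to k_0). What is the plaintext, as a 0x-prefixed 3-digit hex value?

s_0 = ciphertext = 0x875
s_1 = InvRound(s_0, k_2) = 0x57F
s_2 = InvRound(s_1, k_1) = 0xA82
s_3 = InvRound(s_2, k_0) = 0x548

0x548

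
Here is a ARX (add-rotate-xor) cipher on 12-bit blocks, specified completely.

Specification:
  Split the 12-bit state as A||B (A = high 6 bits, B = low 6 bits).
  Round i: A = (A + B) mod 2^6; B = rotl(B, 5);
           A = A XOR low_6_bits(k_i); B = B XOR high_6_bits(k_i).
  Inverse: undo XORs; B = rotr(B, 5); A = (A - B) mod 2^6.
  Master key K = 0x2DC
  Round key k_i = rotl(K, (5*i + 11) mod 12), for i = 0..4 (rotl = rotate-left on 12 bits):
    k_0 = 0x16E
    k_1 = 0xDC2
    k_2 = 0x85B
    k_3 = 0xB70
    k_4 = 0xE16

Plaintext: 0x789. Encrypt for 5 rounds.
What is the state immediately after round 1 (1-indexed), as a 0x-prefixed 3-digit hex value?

s_0 = plaintext = 0x789
s_1 = Round(s_0, k_0) = 0x261
s_2 = Round(s_1, k_1) = 0xA07
s_3 = Round(s_2, k_2) = 0xD02
s_4 = Round(s_3, k_3) = 0x1AC
s_5 = Round(s_4, k_4) = 0x92E

0x261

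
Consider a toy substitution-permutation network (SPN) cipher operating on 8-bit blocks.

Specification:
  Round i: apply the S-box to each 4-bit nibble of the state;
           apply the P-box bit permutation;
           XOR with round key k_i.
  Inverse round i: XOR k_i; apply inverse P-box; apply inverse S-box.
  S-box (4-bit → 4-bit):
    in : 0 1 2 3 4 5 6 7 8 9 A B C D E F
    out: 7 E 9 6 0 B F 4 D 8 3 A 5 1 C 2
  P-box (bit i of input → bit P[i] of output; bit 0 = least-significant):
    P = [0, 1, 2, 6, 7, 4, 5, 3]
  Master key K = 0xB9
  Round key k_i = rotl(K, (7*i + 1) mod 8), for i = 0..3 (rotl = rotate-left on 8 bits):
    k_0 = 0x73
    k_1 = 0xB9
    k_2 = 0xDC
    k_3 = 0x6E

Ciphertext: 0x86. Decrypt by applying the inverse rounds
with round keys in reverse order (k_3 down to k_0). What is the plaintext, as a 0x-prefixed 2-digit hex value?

0x3D

s_0 = ciphertext = 0x86
s_1 = InvRound(s_0, k_3) = 0x89
s_2 = InvRound(s_1, k_2) = 0xF8
s_3 = InvRound(s_2, k_1) = 0x42
s_4 = InvRound(s_3, k_0) = 0x3D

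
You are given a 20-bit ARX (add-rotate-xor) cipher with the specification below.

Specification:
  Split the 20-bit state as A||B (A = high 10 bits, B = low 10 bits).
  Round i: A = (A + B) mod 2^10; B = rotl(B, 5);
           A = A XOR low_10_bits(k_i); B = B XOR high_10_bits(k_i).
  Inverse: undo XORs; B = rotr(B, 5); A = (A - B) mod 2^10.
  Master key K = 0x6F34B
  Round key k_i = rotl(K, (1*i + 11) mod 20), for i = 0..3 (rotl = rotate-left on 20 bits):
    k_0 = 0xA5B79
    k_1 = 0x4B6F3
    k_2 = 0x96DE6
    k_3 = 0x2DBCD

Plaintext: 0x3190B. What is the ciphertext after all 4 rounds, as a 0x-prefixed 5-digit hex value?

s_0 = plaintext = 0x3190B
s_1 = Round(s_0, k_0) = 0xAA3FE
s_2 = Round(s_1, k_1) = 0x156F2
s_3 = Round(s_2, k_2) = 0xA840C
s_4 = Round(s_3, k_3) = 0x58136

0x58136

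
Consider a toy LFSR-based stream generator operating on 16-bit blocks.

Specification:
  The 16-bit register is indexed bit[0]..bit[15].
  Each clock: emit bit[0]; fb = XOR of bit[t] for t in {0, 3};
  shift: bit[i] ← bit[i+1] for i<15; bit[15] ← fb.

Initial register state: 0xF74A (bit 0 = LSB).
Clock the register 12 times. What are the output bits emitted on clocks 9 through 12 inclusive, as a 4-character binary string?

1110

reg_0 = 0xF74A
clock 1: out=0, reg = 0xFBA5
clock 2: out=1, reg = 0xFDD2
clock 3: out=0, reg = 0x7EE9
clock 4: out=1, reg = 0x3F74
clock 5: out=0, reg = 0x1FBA
clock 6: out=0, reg = 0x8FDD
clock 7: out=1, reg = 0x47EE
clock 8: out=0, reg = 0xA3F7
clock 9: out=1, reg = 0xD1FB
clock 10: out=1, reg = 0x68FD
clock 11: out=1, reg = 0x347E
clock 12: out=0, reg = 0x9A3F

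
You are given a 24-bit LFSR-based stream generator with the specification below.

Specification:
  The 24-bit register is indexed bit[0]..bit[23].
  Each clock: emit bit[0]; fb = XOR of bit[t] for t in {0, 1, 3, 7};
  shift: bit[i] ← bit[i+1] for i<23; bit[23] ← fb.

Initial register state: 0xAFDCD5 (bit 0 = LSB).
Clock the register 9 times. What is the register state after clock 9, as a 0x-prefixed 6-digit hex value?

0x4E57EE

reg_0 = 0xAFDCD5
clock 1: out=1, reg = 0x57EE6A
clock 2: out=0, reg = 0x2BF735
clock 3: out=1, reg = 0x95FB9A
clock 4: out=0, reg = 0xCAFDCD
clock 5: out=1, reg = 0xE57EE6
clock 6: out=0, reg = 0x72BF73
clock 7: out=1, reg = 0x395FB9
clock 8: out=1, reg = 0x9CAFDC
clock 9: out=0, reg = 0x4E57EE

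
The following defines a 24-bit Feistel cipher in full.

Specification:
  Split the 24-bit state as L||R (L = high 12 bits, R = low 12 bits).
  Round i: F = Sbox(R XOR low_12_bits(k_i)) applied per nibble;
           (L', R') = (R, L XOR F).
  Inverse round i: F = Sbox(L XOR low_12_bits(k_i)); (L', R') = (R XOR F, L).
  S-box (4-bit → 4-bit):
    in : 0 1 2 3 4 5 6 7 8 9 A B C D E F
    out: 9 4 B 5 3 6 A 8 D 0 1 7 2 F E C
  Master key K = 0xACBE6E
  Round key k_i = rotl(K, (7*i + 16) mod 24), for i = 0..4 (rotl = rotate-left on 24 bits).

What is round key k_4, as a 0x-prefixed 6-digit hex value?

K = 0xACBE6E
k_0 = rotl(K, (7*0+16) mod 24) = rotl(K, 16) = 0x6EACBE
k_1 = rotl(K, (7*1+16) mod 24) = rotl(K, 23) = 0x565F37
k_2 = rotl(K, (7*2+16) mod 24) = rotl(K, 6) = 0x2F9BAB
k_3 = rotl(K, (7*3+16) mod 24) = rotl(K, 13) = 0xCDD597
k_4 = rotl(K, (7*4+16) mod 24) = rotl(K, 20) = 0xEACBE6

0xEACBE6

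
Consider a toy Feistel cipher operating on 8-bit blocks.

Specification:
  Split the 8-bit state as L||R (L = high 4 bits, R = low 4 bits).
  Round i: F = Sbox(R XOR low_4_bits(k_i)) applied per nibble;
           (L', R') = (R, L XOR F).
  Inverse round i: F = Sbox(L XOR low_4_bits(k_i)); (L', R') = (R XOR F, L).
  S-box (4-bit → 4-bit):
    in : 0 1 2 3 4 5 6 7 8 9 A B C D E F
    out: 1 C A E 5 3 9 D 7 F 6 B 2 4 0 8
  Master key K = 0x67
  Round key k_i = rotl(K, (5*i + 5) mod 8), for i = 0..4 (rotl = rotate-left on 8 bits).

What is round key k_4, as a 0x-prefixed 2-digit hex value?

0xCE

K = 0x67
k_0 = rotl(K, (5*0+5) mod 8) = rotl(K, 5) = 0xEC
k_1 = rotl(K, (5*1+5) mod 8) = rotl(K, 2) = 0x9D
k_2 = rotl(K, (5*2+5) mod 8) = rotl(K, 7) = 0xB3
k_3 = rotl(K, (5*3+5) mod 8) = rotl(K, 4) = 0x76
k_4 = rotl(K, (5*4+5) mod 8) = rotl(K, 1) = 0xCE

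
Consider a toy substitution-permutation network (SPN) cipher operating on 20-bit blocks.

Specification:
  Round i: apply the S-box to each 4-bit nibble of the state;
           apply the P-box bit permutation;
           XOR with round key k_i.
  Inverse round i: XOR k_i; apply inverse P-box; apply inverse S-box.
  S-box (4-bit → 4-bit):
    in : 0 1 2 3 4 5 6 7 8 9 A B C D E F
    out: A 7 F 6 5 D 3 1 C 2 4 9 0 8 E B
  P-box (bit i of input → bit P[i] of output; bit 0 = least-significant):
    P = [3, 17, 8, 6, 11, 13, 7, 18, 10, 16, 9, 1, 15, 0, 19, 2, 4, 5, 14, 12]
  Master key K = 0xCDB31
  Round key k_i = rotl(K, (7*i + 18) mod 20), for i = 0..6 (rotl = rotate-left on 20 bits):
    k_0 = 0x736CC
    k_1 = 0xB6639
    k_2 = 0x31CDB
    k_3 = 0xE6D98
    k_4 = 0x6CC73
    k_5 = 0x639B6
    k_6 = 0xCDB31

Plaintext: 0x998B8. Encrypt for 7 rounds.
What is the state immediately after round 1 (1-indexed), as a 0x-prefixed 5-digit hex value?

0x33DAF

s_0 = plaintext = 0x998B8
s_1 = Round(s_0, k_0) = 0x33DAF
s_2 = Round(s_1, k_1) = 0x126D2
s_3 = Round(s_2, k_2) = 0xCD9A6
s_4 = Round(s_3, k_3) = 0xD6D14
s_5 = Round(s_4, k_4) = 0x675F8
s_6 = Round(s_5, k_5) = 0x296C4
s_7 = Round(s_6, k_6) = 0xD8E08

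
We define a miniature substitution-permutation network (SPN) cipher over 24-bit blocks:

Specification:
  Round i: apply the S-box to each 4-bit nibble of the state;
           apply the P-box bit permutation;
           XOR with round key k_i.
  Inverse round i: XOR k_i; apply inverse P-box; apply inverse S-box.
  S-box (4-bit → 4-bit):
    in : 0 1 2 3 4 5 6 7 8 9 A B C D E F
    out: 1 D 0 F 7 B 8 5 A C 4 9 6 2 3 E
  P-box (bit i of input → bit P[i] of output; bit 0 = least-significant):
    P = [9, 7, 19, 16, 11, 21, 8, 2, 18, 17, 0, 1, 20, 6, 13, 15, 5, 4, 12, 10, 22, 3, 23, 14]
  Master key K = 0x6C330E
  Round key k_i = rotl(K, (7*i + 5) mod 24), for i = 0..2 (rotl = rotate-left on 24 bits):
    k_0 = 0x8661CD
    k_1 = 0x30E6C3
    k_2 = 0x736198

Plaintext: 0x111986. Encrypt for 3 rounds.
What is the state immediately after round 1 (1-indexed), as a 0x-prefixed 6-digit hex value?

s_0 = plaintext = 0x111986
s_1 = Round(s_0, k_0) = 0x7795EA
s_2 = Round(s_1, k_1) = 0xDE5EE1
s_3 = Round(s_2, k_2) = 0x4CEBE0

0x7795EA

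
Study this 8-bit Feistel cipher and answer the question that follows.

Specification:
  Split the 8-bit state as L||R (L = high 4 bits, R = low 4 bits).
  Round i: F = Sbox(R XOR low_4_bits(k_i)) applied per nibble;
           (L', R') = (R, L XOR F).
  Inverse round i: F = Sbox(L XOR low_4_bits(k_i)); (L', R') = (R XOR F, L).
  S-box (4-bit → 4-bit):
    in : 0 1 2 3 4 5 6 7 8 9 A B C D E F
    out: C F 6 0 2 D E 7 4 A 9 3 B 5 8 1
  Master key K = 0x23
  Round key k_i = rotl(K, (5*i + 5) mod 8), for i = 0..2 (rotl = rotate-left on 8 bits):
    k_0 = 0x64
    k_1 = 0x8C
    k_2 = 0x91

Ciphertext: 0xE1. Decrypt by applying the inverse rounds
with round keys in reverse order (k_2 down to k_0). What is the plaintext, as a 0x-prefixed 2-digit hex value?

0xF5

s_0 = ciphertext = 0xE1
s_1 = InvRound(s_0, k_2) = 0x0E
s_2 = InvRound(s_1, k_1) = 0x50
s_3 = InvRound(s_2, k_0) = 0xF5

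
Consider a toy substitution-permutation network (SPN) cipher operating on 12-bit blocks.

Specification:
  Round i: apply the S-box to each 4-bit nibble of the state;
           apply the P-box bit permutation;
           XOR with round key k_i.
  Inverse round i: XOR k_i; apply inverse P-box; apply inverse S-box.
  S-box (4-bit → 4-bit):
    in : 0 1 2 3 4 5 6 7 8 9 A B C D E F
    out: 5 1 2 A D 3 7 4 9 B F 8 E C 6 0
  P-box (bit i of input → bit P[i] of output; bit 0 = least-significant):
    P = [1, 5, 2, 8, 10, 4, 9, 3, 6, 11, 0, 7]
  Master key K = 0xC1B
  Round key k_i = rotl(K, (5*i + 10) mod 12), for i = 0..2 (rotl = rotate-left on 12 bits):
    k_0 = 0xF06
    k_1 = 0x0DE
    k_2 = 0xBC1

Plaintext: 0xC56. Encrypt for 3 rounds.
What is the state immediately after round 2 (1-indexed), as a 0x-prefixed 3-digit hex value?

0x854

s_0 = plaintext = 0xC56
s_1 = Round(s_0, k_0) = 0x3B1
s_2 = Round(s_1, k_1) = 0x854
s_3 = Round(s_2, k_2) = 0xE17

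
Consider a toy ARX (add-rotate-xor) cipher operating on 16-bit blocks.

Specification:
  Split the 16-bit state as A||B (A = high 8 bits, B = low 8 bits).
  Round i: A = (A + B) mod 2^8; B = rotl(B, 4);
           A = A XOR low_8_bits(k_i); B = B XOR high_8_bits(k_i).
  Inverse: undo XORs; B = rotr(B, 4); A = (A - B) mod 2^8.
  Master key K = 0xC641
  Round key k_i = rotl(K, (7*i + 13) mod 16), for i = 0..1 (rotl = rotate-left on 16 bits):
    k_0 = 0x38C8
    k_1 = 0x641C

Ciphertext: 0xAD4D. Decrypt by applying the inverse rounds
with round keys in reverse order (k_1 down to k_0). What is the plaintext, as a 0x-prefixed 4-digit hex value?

s_0 = ciphertext = 0xAD4D
s_1 = InvRound(s_0, k_1) = 0x1F92
s_2 = InvRound(s_1, k_0) = 0x2DAA

0x2DAA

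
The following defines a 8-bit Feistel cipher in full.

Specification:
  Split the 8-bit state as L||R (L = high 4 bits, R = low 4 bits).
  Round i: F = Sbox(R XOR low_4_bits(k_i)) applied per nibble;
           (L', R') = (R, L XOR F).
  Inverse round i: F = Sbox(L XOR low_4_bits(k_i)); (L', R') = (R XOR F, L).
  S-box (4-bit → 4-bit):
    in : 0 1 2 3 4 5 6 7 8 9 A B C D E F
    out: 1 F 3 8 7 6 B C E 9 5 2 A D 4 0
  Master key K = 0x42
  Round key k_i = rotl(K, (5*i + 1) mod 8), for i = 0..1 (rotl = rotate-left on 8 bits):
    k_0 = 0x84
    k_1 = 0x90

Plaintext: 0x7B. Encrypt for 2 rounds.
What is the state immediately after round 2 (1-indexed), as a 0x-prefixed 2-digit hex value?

s_0 = plaintext = 0x7B
s_1 = Round(s_0, k_0) = 0xB7
s_2 = Round(s_1, k_1) = 0x77

0x77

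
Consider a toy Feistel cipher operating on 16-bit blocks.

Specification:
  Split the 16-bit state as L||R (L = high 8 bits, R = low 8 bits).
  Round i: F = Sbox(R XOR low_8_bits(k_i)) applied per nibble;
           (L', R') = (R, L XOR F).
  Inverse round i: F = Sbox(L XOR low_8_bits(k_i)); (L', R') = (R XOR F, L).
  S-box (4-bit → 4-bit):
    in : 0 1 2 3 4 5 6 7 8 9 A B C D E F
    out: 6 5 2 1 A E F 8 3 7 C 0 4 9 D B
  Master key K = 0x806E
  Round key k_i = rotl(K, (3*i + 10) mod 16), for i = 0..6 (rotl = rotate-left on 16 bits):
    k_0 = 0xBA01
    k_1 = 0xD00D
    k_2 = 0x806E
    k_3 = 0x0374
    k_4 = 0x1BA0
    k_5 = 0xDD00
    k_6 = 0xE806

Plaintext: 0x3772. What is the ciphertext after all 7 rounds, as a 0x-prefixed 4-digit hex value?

0x2D0B

s_0 = plaintext = 0x3772
s_1 = Round(s_0, k_0) = 0x72B6
s_2 = Round(s_1, k_1) = 0xB672
s_3 = Round(s_2, k_2) = 0x72E2
s_4 = Round(s_3, k_3) = 0xE20D
s_5 = Round(s_4, k_4) = 0x0D2B
s_6 = Round(s_5, k_5) = 0x2B2D
s_7 = Round(s_6, k_6) = 0x2D0B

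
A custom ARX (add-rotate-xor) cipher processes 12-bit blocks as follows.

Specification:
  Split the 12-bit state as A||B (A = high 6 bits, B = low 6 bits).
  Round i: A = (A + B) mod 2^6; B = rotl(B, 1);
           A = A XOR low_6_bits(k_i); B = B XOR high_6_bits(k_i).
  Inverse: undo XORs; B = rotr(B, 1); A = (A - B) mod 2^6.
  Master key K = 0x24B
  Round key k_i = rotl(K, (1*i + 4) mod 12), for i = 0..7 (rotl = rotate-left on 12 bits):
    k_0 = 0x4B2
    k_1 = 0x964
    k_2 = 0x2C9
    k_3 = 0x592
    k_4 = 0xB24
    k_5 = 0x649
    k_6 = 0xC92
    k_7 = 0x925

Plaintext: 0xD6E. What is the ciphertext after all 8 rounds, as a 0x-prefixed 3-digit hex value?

s_0 = plaintext = 0xD6E
s_1 = Round(s_0, k_0) = 0x44F
s_2 = Round(s_1, k_1) = 0x13B
s_3 = Round(s_2, k_2) = 0xDBC
s_4 = Round(s_3, k_3) = 0x82F
s_5 = Round(s_4, k_4) = 0xAF3
s_6 = Round(s_5, k_5) = 0x5FE
s_7 = Round(s_6, k_6) = 0x1CF
s_8 = Round(s_7, k_7) = 0xCFA

0xCFA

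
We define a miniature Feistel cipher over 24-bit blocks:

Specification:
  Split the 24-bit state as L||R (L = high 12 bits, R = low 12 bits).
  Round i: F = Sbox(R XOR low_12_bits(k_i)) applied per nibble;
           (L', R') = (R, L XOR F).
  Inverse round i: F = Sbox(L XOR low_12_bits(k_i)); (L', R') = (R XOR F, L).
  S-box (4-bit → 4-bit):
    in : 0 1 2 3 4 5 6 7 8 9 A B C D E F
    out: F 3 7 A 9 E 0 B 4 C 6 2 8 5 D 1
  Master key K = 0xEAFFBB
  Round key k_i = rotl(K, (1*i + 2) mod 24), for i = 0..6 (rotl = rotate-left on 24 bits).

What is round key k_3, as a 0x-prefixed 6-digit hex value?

K = 0xEAFFBB
k_0 = rotl(K, (1*0+2) mod 24) = rotl(K, 2) = 0xABFEEF
k_1 = rotl(K, (1*1+2) mod 24) = rotl(K, 3) = 0x57FDDF
k_2 = rotl(K, (1*2+2) mod 24) = rotl(K, 4) = 0xAFFBBE
k_3 = rotl(K, (1*3+2) mod 24) = rotl(K, 5) = 0x5FF77D

0x5FF77D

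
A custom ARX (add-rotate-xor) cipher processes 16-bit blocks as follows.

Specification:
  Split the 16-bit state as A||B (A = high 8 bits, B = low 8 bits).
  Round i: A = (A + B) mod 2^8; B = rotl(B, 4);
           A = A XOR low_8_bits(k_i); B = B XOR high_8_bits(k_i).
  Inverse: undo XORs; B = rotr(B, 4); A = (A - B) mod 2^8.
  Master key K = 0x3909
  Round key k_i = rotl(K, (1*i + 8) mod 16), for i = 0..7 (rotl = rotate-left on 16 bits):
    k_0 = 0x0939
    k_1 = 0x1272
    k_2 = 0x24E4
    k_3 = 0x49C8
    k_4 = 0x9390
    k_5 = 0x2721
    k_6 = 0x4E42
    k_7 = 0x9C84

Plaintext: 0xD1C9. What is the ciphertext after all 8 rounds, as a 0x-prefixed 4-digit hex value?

s_0 = plaintext = 0xD1C9
s_1 = Round(s_0, k_0) = 0xA395
s_2 = Round(s_1, k_1) = 0x4A4B
s_3 = Round(s_2, k_2) = 0x7190
s_4 = Round(s_3, k_3) = 0xC940
s_5 = Round(s_4, k_4) = 0x9997
s_6 = Round(s_5, k_5) = 0x115E
s_7 = Round(s_6, k_6) = 0x2DAB
s_8 = Round(s_7, k_7) = 0x5C26

0x5C26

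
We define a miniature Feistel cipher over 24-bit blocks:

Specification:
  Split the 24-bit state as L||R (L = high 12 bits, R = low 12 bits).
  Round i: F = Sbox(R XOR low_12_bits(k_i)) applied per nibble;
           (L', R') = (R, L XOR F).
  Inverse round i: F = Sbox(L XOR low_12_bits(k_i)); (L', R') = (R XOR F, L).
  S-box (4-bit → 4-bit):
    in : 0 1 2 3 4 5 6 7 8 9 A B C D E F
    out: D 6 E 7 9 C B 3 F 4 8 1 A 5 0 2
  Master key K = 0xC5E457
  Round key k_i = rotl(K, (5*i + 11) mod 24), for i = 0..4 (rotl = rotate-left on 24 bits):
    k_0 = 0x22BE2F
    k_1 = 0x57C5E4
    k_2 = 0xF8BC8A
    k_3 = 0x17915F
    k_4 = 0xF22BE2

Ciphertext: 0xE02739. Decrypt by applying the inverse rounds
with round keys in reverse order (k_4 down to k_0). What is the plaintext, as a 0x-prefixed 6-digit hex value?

s_0 = ciphertext = 0xE02739
s_1 = InvRound(s_0, k_4) = 0xB34E02
s_2 = InvRound(s_1, k_3) = 0x6B3B34
s_3 = InvRound(s_2, k_2) = 0x3406B3
s_4 = InvRound(s_3, k_1) = 0xD3A340
s_5 = InvRound(s_4, k_0) = 0x42CD3A

0x42CD3A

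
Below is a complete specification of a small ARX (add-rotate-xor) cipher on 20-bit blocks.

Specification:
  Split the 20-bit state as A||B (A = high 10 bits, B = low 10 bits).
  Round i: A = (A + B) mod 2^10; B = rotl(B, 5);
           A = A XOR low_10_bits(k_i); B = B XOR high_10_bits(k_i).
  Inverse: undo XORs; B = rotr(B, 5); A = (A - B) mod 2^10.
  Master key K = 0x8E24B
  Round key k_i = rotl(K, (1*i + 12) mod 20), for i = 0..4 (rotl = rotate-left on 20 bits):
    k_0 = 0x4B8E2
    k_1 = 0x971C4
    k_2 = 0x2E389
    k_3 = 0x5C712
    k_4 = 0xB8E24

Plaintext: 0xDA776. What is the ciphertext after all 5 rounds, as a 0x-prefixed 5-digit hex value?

s_0 = plaintext = 0xDA776
s_1 = Round(s_0, k_0) = 0x8F7F5
s_2 = Round(s_1, k_1) = 0xFD8E3
s_3 = Round(s_2, k_2) = 0xD40DF
s_4 = Round(s_3, k_3) = 0xCF697
s_5 = Round(s_4, k_4) = 0xFC017

0xFC017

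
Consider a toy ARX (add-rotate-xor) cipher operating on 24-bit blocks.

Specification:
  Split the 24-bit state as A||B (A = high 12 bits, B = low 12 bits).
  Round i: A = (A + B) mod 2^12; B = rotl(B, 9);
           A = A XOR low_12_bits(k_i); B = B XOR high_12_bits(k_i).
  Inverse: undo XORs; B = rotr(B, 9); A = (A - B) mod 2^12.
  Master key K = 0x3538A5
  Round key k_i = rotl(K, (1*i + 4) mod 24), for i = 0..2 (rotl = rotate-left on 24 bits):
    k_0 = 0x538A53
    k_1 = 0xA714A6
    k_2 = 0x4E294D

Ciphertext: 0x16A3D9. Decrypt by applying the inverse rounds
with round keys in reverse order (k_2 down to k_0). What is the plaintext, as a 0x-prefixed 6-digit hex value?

0x47E34C

s_0 = ciphertext = 0x16A3D9
s_1 = InvRound(s_0, k_2) = 0xE4C9DB
s_2 = InvRound(s_1, k_1) = 0xD99D51
s_3 = InvRound(s_2, k_0) = 0x47E34C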